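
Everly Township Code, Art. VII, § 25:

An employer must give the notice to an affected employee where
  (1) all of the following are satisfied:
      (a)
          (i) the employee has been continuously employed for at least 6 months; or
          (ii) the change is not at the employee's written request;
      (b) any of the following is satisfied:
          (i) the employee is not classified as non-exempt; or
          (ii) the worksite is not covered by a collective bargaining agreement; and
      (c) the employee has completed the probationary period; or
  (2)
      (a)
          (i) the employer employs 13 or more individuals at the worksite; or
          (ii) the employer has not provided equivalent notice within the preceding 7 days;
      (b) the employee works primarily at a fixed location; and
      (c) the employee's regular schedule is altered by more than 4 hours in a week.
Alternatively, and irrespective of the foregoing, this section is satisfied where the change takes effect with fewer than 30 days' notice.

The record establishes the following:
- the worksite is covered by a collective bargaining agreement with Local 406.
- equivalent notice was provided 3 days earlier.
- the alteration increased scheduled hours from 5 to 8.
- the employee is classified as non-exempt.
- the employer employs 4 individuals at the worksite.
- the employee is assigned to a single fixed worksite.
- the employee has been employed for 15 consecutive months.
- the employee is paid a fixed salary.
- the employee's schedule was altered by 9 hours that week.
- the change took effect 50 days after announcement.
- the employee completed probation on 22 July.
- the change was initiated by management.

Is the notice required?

No — not required.

(i) tenure ≥ 6 mo. — satisfied.
(ii) not employee-requested — satisfied.
So (a) is satisfied (T OR T).
(i) not (non-exempt) — fails.
(ii) no CBA — fails.
(b): F OR F → false.
(c) past probation — satisfied.
So (1) is not satisfied (T AND F AND T).
(i) ≥ 13 at site — fails.
(ii) no recent notice — not met.
So (a) is not satisfied (F OR F).
(b) fixed location — met.
(c) schedule shift > 4h — met.
(2): F AND T AND T → false.
So Overall is not satisfied (F OR F).
Exception (< 30 days' notice) — not satisfied.
Result: main false OR exception false → false.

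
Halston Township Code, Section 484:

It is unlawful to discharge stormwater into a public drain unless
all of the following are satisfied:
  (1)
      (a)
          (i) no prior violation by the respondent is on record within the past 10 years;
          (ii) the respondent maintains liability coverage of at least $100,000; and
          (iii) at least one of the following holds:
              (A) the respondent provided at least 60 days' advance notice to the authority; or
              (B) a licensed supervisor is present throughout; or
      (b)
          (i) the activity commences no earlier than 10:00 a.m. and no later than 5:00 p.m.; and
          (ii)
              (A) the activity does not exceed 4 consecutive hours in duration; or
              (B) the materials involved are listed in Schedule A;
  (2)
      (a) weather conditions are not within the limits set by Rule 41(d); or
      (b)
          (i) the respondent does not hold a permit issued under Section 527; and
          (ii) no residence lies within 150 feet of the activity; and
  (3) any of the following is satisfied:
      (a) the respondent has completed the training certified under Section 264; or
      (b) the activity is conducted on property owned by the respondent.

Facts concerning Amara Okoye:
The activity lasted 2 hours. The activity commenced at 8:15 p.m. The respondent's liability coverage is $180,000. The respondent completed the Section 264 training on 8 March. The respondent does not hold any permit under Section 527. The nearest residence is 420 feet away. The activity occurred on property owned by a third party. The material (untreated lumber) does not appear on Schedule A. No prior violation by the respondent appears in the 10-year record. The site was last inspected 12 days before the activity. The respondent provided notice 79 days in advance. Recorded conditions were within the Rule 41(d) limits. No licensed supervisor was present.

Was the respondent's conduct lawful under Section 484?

(i) no prior violation — holds.
(ii) coverage ≥ $100,000 — satisfied.
(A) ≥60 days' notice — met.
(B) supervisor present — not satisfied.
(iii) = T OR F = true.
(a): T AND T AND T → true.
(i) start within hours — fails.
(A) ≤ 4 hrs duration — holds.
(B) Schedule A material — not met.
So (ii) is satisfied (T OR F).
So (b) is not satisfied (F AND T).
So (1) is satisfied (T OR F).
(a) not (weather ok) — fails.
(i) not (holds permit) — holds.
(ii) no residence in 150 ft — holds.
So (b) is satisfied (T AND T).
(2): F OR T → true.
(a) training certified — holds.
(b) own property — not met.
(3) = T OR F = true.
Overall = T AND T AND T = true.

Yes — lawful.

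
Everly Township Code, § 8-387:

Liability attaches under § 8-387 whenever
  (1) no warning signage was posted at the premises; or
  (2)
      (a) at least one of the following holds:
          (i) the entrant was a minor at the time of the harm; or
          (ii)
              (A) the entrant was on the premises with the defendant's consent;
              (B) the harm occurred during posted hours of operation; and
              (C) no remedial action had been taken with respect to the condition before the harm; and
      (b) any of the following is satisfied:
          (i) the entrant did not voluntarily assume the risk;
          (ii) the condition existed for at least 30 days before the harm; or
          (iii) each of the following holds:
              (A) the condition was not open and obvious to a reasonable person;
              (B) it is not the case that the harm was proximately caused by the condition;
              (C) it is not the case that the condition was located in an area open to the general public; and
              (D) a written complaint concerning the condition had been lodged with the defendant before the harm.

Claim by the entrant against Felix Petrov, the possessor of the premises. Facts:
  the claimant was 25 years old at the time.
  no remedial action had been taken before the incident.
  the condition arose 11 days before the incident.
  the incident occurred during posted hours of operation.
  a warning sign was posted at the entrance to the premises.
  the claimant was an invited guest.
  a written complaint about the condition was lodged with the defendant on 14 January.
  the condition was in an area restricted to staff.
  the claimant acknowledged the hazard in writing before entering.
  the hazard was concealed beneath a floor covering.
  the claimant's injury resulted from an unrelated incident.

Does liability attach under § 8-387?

Yes — liable.

(1) no signage posted — not met.
(i) entrant a minor — not satisfied.
(A) consent to enter — holds.
(B) during posted hours — met.
(C) no remedial action — satisfied.
So (ii) is satisfied (T AND T AND T).
So (a) is satisfied (F OR T).
(i) no assumed risk — not met.
(ii) condition ≥30 days old — fails.
(A) not open/obvious — met.
(B) not (proximate cause) — satisfied.
(C) not (public area) — holds.
(D) complaint lodged — holds.
(iii): T AND T AND T AND T → true.
So (b) is satisfied (F OR F OR T).
So (2) is satisfied (T AND T).
So Overall is satisfied (F OR T).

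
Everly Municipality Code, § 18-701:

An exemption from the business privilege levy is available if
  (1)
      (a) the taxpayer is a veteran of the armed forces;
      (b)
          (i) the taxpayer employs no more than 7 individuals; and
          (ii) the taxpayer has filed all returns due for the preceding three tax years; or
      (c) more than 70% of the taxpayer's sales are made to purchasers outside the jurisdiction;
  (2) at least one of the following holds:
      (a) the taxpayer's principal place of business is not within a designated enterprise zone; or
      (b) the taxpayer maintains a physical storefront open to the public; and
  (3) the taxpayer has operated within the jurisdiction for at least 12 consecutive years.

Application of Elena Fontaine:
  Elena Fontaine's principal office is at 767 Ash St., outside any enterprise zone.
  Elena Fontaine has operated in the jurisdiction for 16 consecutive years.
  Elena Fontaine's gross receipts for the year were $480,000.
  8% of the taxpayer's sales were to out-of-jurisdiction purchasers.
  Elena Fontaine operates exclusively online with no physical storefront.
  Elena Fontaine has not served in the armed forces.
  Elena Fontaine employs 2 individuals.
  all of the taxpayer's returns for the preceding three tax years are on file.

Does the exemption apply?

Yes — exempt.

(a) veteran — not satisfied.
(i) ≤ 7 employees — holds.
(ii) returns current — holds.
(b): T AND T → true.
(c) >70% out-of-jur. sales — not met.
(1) = F OR T OR F = true.
(a) not (in enterprise zone) — satisfied.
(b) has storefront — not satisfied.
So (2) is satisfied (T OR F).
(3) ≥ 12 yrs in jurisdiction — holds.
Overall = T AND T AND T = true.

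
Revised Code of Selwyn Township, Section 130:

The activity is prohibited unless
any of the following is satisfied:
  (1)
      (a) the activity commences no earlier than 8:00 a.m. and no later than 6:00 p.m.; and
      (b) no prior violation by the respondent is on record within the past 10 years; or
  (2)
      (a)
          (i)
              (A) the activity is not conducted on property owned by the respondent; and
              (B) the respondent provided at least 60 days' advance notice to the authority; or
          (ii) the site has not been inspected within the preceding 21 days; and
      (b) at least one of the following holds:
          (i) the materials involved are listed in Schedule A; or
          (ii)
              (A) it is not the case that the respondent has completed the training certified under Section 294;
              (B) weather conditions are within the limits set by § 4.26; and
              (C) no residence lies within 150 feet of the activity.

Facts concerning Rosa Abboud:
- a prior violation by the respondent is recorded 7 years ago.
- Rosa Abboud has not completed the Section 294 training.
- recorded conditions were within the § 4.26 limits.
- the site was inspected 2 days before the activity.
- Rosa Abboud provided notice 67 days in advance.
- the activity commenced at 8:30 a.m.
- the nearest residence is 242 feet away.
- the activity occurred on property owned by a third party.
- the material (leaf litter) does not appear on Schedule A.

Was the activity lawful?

Yes — lawful.

(a) start within hours — satisfied.
(b) no prior violation — fails.
So (1) is not satisfied (T AND F).
(A) not (own property) — satisfied.
(B) ≥60 days' notice — satisfied.
(i): T AND T → true.
(ii) not (site inspected) — not met.
(a): T OR F → true.
(i) Schedule A material — fails.
(A) not (training certified) — holds.
(B) weather ok — satisfied.
(C) no residence in 150 ft — satisfied.
(ii) = T AND T AND T = true.
So (b) is satisfied (F OR T).
(2) = T AND T = true.
Overall: F OR T → true.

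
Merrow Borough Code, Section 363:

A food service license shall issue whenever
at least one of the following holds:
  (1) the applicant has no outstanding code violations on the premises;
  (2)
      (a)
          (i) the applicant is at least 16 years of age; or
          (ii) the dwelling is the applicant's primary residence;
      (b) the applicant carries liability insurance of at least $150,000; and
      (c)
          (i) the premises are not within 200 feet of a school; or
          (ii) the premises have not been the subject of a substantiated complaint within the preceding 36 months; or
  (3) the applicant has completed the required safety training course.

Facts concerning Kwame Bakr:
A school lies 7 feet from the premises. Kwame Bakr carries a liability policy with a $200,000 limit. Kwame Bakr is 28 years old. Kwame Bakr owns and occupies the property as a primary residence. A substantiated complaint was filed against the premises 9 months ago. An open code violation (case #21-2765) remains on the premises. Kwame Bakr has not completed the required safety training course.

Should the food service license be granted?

(1) no code violations — not met.
(i) age ≥ 16 — satisfied.
(ii) primary residence — met.
(a) = T OR T = true.
(b) insurance ≥ $150,000 — holds.
(i) ≥200 ft from school — not met.
(ii) no complaint in 36 mo. — not satisfied.
(c) = F OR F = false.
(2): T AND T AND F → false.
(3) safety training — fails.
So Overall is not satisfied (F OR F OR F).

No — denied.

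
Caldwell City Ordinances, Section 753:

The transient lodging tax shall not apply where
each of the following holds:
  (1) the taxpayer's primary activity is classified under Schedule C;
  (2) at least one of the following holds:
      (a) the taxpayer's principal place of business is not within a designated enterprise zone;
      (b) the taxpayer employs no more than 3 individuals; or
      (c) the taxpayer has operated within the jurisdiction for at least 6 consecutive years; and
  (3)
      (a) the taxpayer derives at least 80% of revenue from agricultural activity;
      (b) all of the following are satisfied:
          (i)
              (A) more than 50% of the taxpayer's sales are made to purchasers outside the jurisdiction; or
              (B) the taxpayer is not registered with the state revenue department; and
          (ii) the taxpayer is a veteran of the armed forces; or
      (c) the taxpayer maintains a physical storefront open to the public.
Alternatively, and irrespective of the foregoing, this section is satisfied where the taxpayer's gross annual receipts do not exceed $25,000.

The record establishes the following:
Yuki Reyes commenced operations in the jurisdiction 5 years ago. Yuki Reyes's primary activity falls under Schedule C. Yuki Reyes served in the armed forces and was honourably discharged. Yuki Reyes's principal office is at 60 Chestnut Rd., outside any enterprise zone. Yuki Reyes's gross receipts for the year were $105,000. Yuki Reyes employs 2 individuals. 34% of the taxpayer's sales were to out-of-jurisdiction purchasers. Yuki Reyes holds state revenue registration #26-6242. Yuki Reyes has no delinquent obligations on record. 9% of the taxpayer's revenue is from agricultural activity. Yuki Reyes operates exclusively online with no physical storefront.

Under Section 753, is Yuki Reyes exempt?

(1) Schedule C activity — met.
(a) not (in enterprise zone) — holds.
(b) ≤ 3 employees — holds.
(c) ≥ 6 yrs in jurisdiction — fails.
(2): T OR T OR F → true.
(a) ≥80% agricultural — not met.
(A) >50% out-of-jur. sales — fails.
(B) not (state-registered) — fails.
(i): F OR F → false.
(ii) veteran — holds.
So (b) is not satisfied (F AND T).
(c) has storefront — not satisfied.
(3): F OR F OR F → false.
Overall = T AND T AND F = false.
Exception (receipts ≤ $25,000) — not satisfied.
Result: main false OR exception false → false.

No — not exempt.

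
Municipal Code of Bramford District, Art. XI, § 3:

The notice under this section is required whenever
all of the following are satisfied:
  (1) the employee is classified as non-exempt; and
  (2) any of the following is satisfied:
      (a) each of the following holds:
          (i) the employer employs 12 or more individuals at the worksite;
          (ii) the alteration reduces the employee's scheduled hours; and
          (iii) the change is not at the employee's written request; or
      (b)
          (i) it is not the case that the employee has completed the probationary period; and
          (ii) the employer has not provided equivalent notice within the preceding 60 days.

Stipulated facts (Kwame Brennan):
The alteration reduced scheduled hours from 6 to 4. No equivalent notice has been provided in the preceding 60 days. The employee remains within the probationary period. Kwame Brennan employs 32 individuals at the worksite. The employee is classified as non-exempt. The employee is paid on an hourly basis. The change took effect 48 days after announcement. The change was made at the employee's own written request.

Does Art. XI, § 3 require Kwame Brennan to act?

Yes — required.

(1) non-exempt — holds.
(i) ≥ 12 at site — met.
(ii) hours reduced — satisfied.
(iii) not employee-requested — not satisfied.
So (a) is not satisfied (T AND T AND F).
(i) not (past probation) — satisfied.
(ii) no recent notice — satisfied.
(b): T AND T → true.
(2): F OR T → true.
Overall: T AND T → true.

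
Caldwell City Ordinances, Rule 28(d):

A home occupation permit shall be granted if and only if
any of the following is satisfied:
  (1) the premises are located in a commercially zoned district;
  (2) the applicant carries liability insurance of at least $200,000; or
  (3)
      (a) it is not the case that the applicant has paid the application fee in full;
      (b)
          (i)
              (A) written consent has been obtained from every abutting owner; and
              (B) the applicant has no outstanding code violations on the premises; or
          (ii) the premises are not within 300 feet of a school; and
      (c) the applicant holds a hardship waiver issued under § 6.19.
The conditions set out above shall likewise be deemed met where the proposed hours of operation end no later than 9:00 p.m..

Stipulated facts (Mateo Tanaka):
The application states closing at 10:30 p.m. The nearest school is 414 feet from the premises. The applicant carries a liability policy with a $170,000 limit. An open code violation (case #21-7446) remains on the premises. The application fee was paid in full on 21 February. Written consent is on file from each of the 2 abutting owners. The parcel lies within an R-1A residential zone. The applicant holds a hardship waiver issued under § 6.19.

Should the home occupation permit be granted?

No — denied.

(1) commercially zoned — not met.
(2) insurance ≥ $200,000 — not satisfied.
(a) not (fee paid) — not met.
(A) all abutters consent — holds.
(B) no code violations — fails.
So (i) is not satisfied (T AND F).
(ii) ≥300 ft from school — satisfied.
(b): F OR T → true.
(c) hardship waiver — holds.
(3): F AND T AND T → false.
Overall = F OR F OR F = false.
Exception (closes by 9 p.m.) — not satisfied.
Result: main false OR exception false → false.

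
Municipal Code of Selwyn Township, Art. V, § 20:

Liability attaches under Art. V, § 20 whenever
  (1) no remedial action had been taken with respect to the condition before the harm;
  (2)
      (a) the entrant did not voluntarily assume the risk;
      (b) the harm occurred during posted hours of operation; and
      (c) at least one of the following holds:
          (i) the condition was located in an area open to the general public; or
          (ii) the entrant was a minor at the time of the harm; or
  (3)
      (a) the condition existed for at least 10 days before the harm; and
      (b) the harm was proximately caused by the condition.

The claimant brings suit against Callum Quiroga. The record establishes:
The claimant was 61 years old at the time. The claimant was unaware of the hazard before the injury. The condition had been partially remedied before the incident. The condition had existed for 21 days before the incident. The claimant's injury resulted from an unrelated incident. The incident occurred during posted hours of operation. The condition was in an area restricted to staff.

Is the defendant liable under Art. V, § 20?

(1) no remedial action — not satisfied.
(a) no assumed risk — holds.
(b) during posted hours — holds.
(i) public area — not satisfied.
(ii) entrant a minor — not met.
(c): F OR F → false.
(2): T AND T AND F → false.
(a) condition ≥10 days old — holds.
(b) proximate cause — not satisfied.
(3) = T AND F = false.
Overall = F OR F OR F = false.

No — not liable.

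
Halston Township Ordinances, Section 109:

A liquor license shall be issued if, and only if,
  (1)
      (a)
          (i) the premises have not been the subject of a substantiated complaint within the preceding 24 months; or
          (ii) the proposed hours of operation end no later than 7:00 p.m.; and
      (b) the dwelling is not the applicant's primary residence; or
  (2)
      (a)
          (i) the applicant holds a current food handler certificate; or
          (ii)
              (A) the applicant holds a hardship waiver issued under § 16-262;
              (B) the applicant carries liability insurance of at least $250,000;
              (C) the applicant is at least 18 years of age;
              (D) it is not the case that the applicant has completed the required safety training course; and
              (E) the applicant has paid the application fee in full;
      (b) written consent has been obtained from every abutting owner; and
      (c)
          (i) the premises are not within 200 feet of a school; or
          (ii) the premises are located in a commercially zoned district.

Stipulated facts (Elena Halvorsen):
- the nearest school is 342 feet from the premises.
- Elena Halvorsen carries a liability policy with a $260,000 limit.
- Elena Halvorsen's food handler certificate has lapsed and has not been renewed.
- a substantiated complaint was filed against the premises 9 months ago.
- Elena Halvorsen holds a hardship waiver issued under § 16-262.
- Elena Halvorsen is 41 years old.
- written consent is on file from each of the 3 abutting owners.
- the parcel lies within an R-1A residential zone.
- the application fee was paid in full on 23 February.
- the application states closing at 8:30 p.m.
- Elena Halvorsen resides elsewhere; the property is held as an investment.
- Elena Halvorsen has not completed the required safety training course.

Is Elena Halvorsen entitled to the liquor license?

Yes — granted.

(i) no complaint in 24 mo. — not satisfied.
(ii) closes by 7 p.m. — not met.
(a) = F OR F = false.
(b) not (primary residence) — met.
So (1) is not satisfied (F AND T).
(i) food handler cert. — fails.
(A) hardship waiver — satisfied.
(B) insurance ≥ $250,000 — holds.
(C) age ≥ 18 — satisfied.
(D) not (safety training) — met.
(E) fee paid — holds.
(ii): T AND T AND T AND T AND T → true.
So (a) is satisfied (F OR T).
(b) all abutters consent — met.
(i) ≥200 ft from school — holds.
(ii) commercially zoned — not satisfied.
(c) = T OR F = true.
(2) = T AND T AND T = true.
Overall = F OR T = true.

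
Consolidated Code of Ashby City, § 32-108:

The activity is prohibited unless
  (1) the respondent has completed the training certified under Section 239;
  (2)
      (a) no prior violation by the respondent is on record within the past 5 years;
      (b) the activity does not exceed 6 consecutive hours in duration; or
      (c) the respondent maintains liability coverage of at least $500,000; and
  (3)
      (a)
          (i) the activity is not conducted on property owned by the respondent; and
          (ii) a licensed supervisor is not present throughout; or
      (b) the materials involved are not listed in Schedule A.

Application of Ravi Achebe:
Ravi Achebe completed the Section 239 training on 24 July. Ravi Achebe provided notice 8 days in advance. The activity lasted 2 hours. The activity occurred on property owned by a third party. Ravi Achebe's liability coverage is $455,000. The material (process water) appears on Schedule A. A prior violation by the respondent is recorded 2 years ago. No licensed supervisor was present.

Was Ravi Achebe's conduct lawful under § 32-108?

Yes — lawful.

(1) training certified — holds.
(a) no prior violation — not met.
(b) ≤ 6 hrs duration — met.
(c) coverage ≥ $500,000 — not satisfied.
So (2) is satisfied (F OR T OR F).
(i) not (own property) — holds.
(ii) not (supervisor present) — met.
(a): T AND T → true.
(b) not (Schedule A material) — fails.
(3) = T OR F = true.
So Overall is satisfied (T AND T AND T).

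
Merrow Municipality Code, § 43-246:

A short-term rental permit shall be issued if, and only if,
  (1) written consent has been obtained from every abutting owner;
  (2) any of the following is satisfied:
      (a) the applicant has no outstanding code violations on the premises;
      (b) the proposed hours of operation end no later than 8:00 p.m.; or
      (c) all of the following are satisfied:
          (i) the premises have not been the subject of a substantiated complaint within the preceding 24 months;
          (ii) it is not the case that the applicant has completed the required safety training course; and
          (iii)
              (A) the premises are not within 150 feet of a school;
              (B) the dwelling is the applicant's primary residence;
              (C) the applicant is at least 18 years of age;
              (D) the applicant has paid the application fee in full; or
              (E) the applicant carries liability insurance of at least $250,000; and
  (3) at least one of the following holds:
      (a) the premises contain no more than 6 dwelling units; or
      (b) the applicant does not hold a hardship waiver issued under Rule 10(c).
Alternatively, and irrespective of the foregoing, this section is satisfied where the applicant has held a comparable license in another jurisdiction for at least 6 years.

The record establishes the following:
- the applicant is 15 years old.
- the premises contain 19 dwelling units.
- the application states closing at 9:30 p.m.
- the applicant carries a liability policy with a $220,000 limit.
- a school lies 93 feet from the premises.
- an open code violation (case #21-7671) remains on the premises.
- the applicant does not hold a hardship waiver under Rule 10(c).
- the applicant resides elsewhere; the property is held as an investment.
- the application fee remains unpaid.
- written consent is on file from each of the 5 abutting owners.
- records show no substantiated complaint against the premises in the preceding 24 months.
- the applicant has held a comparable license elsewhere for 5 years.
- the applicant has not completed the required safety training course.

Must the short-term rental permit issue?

No — denied.

(1) all abutters consent — satisfied.
(a) no code violations — not satisfied.
(b) closes by 8 p.m. — not satisfied.
(i) no complaint in 24 mo. — met.
(ii) not (safety training) — holds.
(A) ≥150 ft from school — not met.
(B) primary residence — not satisfied.
(C) age ≥ 18 — not satisfied.
(D) fee paid — fails.
(E) insurance ≥ $250,000 — not satisfied.
(iii): F OR F OR F OR F OR F → false.
So (c) is not satisfied (T AND T AND F).
(2): F OR F OR F → false.
(a) ≤ 6 units — not satisfied.
(b) not (hardship waiver) — met.
(3) = F OR T = true.
Overall = T AND F AND T = false.
Exception (prior license ≥ 6 yr) — not satisfied.
Result: main false OR exception false → false.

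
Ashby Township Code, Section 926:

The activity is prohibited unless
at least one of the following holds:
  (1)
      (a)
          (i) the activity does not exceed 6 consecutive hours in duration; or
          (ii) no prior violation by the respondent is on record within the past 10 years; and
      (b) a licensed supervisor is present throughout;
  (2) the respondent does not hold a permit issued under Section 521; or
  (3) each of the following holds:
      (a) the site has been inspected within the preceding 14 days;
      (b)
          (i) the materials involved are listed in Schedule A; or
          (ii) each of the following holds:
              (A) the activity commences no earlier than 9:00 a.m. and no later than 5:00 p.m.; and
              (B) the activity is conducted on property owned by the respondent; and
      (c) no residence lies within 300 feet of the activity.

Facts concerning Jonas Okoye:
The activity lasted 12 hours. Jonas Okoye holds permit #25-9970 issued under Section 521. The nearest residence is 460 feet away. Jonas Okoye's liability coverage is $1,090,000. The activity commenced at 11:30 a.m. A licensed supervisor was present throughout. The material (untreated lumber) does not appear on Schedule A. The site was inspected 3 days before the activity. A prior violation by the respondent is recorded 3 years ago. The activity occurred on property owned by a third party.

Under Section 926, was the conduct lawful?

No — unlawful.

(i) ≤ 6 hrs duration — fails.
(ii) no prior violation — not met.
(a) = F OR F = false.
(b) supervisor present — satisfied.
So (1) is not satisfied (F AND T).
(2) not (holds permit) — not satisfied.
(a) site inspected — satisfied.
(i) Schedule A material — not met.
(A) start within hours — satisfied.
(B) own property — fails.
So (ii) is not satisfied (T AND F).
(b) = F OR F = false.
(c) no residence in 300 ft — met.
(3): T AND F AND T → false.
So Overall is not satisfied (F OR F OR F).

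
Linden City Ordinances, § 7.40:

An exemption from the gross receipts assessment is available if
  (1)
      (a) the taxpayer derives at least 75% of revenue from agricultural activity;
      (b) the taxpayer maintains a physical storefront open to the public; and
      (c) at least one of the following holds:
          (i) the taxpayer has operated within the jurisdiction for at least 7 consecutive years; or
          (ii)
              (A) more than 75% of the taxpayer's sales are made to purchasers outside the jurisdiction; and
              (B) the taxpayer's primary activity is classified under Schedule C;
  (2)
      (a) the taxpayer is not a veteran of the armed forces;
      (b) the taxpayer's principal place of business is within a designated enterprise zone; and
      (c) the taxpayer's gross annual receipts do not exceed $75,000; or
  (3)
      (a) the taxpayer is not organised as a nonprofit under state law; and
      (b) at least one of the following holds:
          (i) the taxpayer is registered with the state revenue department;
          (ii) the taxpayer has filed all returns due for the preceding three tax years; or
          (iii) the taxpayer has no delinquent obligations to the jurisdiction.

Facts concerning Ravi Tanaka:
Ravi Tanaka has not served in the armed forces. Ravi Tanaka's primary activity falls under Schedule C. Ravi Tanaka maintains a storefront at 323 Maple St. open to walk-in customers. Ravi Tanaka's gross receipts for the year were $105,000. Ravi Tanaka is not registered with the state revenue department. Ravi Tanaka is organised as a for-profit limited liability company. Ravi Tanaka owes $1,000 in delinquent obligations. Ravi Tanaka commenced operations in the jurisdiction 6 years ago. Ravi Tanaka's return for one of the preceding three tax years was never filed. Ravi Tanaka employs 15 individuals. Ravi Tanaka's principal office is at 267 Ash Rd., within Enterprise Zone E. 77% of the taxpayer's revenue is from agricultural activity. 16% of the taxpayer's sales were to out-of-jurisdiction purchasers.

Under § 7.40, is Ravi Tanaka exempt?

(a) ≥75% agricultural — met.
(b) has storefront — satisfied.
(i) ≥ 7 yrs in jurisdiction — fails.
(A) >75% out-of-jur. sales — not satisfied.
(B) Schedule C activity — holds.
So (ii) is not satisfied (F AND T).
(c): F OR F → false.
(1): T AND T AND F → false.
(a) not (veteran) — met.
(b) in enterprise zone — met.
(c) receipts ≤ $75,000 — not satisfied.
(2): T AND T AND F → false.
(a) not (nonprofit) — met.
(i) state-registered — fails.
(ii) returns current — fails.
(iii) no delinquency — not satisfied.
(b): F OR F OR F → false.
So (3) is not satisfied (T AND F).
So Overall is not satisfied (F OR F OR F).

No — not exempt.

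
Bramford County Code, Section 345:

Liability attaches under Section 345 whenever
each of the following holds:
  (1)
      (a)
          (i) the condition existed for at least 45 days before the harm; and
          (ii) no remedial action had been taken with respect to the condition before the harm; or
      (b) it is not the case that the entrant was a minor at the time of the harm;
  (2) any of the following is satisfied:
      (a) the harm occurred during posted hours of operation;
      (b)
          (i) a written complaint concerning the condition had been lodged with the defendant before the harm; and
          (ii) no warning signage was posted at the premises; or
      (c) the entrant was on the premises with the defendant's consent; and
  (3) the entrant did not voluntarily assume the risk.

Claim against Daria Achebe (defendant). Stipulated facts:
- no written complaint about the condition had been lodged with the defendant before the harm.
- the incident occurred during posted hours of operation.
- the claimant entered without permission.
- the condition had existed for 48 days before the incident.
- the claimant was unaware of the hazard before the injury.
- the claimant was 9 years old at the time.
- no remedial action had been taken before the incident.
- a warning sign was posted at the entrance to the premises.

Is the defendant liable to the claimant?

(i) condition ≥45 days old — holds.
(ii) no remedial action — satisfied.
So (a) is satisfied (T AND T).
(b) not (entrant a minor) — fails.
(1): T OR F → true.
(a) during posted hours — holds.
(i) complaint lodged — not met.
(ii) no signage posted — not satisfied.
(b): F AND F → false.
(c) consent to enter — not met.
(2) = T OR F OR F = true.
(3) no assumed risk — met.
Overall: T AND T AND T → true.

Yes — liable.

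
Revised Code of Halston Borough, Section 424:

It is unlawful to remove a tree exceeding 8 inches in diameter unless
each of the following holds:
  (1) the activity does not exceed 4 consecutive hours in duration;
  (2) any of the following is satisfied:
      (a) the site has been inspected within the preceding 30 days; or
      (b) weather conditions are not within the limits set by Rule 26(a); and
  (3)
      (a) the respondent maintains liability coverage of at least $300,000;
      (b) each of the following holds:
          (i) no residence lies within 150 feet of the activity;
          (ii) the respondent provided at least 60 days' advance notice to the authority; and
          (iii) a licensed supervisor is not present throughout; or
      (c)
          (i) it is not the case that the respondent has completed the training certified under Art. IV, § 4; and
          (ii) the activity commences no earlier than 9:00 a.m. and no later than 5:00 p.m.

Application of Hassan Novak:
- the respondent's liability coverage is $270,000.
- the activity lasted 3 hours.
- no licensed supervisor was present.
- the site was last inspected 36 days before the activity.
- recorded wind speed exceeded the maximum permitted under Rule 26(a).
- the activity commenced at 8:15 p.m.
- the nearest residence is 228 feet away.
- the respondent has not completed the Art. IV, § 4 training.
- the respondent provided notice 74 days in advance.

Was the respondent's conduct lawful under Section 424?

Yes — lawful.

(1) ≤ 4 hrs duration — satisfied.
(a) site inspected — not met.
(b) not (weather ok) — satisfied.
So (2) is satisfied (F OR T).
(a) coverage ≥ $300,000 — fails.
(i) no residence in 150 ft — met.
(ii) ≥60 days' notice — met.
(iii) not (supervisor present) — met.
(b) = T AND T AND T = true.
(i) not (training certified) — satisfied.
(ii) start within hours — not satisfied.
(c) = T AND F = false.
(3): F OR T OR F → true.
So Overall is satisfied (T AND T AND T).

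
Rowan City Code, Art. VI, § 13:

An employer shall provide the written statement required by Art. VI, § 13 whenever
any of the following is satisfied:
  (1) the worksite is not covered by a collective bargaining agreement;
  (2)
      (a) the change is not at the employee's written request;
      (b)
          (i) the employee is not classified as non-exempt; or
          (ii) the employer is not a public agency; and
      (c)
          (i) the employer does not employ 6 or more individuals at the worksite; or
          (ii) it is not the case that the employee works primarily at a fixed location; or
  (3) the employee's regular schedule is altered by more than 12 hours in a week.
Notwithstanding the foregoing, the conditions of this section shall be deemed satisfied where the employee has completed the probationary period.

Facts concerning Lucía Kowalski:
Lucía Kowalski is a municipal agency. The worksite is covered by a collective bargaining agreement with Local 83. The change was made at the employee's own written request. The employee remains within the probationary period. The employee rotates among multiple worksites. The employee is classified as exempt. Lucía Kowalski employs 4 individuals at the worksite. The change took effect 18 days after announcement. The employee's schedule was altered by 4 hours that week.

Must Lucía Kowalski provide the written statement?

(1) no CBA — fails.
(a) not employee-requested — fails.
(i) not (non-exempt) — met.
(ii) not (public agency) — not satisfied.
(b) = T OR F = true.
(i) not (≥ 6 at site) — satisfied.
(ii) not (fixed location) — holds.
So (c) is satisfied (T OR T).
(2) = F AND T AND T = false.
(3) schedule shift > 12h — not satisfied.
Overall = F OR F OR F = false.
Exception (past probation) — not satisfied.
Result: main false OR exception false → false.

No — not required.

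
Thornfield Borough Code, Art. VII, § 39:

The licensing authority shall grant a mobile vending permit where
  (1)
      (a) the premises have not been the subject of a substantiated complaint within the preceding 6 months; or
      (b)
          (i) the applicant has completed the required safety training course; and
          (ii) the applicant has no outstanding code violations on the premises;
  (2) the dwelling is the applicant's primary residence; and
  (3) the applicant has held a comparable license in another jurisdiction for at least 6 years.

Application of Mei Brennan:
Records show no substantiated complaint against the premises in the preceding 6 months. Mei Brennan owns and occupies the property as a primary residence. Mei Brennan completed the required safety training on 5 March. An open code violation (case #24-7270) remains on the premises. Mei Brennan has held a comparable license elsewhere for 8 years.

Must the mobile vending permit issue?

(a) no complaint in 6 mo. — holds.
(i) safety training — satisfied.
(ii) no code violations — fails.
So (b) is not satisfied (T AND F).
(1): T OR F → true.
(2) primary residence — satisfied.
(3) prior license ≥ 6 yr — met.
Overall: T AND T AND T → true.

Yes — granted.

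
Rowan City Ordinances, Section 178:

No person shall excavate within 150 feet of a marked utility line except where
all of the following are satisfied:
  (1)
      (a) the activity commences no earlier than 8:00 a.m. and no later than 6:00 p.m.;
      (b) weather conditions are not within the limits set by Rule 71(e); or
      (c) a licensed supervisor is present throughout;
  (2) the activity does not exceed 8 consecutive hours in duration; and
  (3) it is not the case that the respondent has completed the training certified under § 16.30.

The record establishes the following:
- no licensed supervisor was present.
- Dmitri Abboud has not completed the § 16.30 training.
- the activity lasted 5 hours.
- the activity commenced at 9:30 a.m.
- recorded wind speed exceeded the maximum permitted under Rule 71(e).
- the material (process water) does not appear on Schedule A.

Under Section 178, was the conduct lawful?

Yes — lawful.

(a) start within hours — holds.
(b) not (weather ok) — holds.
(c) supervisor present — not met.
(1) = T OR T OR F = true.
(2) ≤ 8 hrs duration — satisfied.
(3) not (training certified) — holds.
Overall: T AND T AND T → true.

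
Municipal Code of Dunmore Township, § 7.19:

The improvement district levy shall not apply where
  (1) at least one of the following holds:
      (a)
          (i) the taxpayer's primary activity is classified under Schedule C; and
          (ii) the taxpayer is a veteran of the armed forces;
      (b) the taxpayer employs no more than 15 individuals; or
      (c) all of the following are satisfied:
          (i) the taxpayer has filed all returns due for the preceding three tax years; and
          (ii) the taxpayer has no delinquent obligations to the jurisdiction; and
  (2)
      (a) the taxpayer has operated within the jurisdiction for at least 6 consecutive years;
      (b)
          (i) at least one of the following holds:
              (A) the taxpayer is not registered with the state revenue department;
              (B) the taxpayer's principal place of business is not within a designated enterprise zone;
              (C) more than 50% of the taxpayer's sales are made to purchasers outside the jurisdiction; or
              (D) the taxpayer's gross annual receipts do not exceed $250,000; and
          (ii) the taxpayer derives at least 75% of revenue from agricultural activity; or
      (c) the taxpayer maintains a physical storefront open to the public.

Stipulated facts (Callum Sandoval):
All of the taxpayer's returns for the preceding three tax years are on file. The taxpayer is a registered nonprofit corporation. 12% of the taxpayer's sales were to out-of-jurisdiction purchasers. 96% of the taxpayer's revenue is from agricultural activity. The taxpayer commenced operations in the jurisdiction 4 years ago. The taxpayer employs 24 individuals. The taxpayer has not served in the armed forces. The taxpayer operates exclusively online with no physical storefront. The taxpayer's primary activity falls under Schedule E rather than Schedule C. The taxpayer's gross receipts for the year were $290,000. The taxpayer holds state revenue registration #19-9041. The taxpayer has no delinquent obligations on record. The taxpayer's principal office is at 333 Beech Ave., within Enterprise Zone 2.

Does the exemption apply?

No — not exempt.

(i) Schedule C activity — not satisfied.
(ii) veteran — not satisfied.
(a) = F AND F = false.
(b) ≤ 15 employees — fails.
(i) returns current — met.
(ii) no delinquency — met.
(c): T AND T → true.
(1) = F OR F OR T = true.
(a) ≥ 6 yrs in jurisdiction — not satisfied.
(A) not (state-registered) — not met.
(B) not (in enterprise zone) — fails.
(C) >50% out-of-jur. sales — not satisfied.
(D) receipts ≤ $250,000 — not met.
So (i) is not satisfied (F OR F OR F OR F).
(ii) ≥75% agricultural — met.
(b): F AND T → false.
(c) has storefront — not met.
(2): F OR F OR F → false.
So Overall is not satisfied (T AND F).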